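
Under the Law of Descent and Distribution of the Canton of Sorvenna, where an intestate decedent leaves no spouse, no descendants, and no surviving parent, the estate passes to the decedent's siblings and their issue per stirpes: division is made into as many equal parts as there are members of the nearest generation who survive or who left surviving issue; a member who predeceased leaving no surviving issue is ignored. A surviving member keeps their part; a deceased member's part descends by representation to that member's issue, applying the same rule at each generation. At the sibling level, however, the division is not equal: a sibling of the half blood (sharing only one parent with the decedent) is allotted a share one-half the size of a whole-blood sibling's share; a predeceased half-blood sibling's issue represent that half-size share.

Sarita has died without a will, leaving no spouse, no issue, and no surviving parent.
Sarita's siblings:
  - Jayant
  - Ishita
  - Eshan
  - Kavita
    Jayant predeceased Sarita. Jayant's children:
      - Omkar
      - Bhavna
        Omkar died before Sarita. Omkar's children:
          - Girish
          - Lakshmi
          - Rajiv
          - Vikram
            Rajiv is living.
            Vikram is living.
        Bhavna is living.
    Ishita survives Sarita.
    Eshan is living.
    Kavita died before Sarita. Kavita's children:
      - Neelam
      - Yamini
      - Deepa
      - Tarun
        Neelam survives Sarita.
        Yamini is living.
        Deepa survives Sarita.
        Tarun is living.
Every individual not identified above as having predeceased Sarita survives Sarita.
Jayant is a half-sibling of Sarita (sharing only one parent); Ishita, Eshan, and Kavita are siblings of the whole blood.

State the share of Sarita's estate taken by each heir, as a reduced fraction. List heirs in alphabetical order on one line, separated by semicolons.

No spouse, descendants, or parent survives, so the estate passes to Sarita's siblings per stirpes.
Half-blood siblings count for one-half the weight of whole-blood siblings at the initial division.
Dividing 1 in proportion to weights (total weight 7/2): Jayant (weight 1/2) → 1/7; Ishita (weight 1) → 2/7; Eshan (weight 1) → 2/7; Kavita (weight 1) → 2/7.
Jayant predeceased; the 1/7 allotted to Jayant's branch passes to Jayant's issue by representation.
The 1/7 is divided into 2 equal shares of 1/14 among Omkar, Bhavna.
Omkar predeceased; the 1/14 allotted to Omkar's branch passes to Omkar's issue by representation.
The 1/14 is divided into 4 equal shares of 1/56 among Girish, Lakshmi, Rajiv, Vikram.
Girish is living and takes 1/56.
Lakshmi is living and takes 1/56.
Rajiv is living and takes 1/56.
Vikram is living and takes 1/56.
Bhavna is living and takes 1/14.
Ishita is living and takes 2/7.
Eshan is living and takes 2/7.
Kavita predeceased; the 2/7 allotted to Kavita's branch passes to Kavita's issue by representation.
The 2/7 is divided into 4 equal shares of 1/14 among Neelam, Yamini, Deepa, Tarun.
Neelam is living and takes 1/14.
Yamini is living and takes 1/14.
Deepa is living and takes 1/14.
Tarun is living and takes 1/14.

Bhavna 1/14; Deepa 1/14; Eshan 2/7; Girish 1/56; Ishita 2/7; Lakshmi 1/56; Neelam 1/14; Rajiv 1/56; Tarun 1/14; Vikram 1/56; Yamini 1/14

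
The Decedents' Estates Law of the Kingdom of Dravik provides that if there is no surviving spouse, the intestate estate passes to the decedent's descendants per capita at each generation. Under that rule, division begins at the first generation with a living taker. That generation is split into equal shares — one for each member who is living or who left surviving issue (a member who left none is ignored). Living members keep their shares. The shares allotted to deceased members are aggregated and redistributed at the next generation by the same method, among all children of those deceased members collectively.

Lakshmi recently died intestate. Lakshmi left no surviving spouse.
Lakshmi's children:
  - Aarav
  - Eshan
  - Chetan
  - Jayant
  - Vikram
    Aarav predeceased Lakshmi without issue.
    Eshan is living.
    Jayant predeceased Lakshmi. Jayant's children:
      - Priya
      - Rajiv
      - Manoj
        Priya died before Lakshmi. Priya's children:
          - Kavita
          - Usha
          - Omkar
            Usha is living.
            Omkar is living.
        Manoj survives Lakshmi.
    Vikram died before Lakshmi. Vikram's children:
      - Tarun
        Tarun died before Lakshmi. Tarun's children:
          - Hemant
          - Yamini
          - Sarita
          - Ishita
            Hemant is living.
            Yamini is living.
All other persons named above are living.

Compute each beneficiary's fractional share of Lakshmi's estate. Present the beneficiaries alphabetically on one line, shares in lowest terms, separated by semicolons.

Chetan 1/4; Eshan 1/4; Hemant 1/28; Ishita 1/28; Kavita 1/28; Manoj 1/8; Omkar 1/28; Rajiv 1/8; Sarita 1/28; Usha 1/28; Yamini 1/28

There is no surviving spouse, so the entire estate passes to Lakshmi's descendants per capita at each generation.
At generation 1 (Eshan, Chetan, Jayant, Vikram) there are 4 shares of (1)/4 = 1/4 each.
Living: Eshan and Chetan — each takes 1/4.
Deceased: Jayant and Vikram. Their combined 1/2 is pooled and carried to generation 2.
At generation 2 (Priya, Rajiv, Manoj, Tarun) there are 4 shares of (1/2)/4 = 1/8 each.
Living: Rajiv and Manoj — each takes 1/8.
Deceased: Priya and Tarun. Their combined 1/4 is pooled and carried to generation 3.
At generation 3 (Kavita, Usha, Omkar, Hemant, Yamini, Sarita, Ishita) there are 7 shares of (1/4)/7 = 1/28 each.
Living: Kavita, Usha, Omkar, Hemant, Yamini, Sarita, and Ishita — each takes 1/28.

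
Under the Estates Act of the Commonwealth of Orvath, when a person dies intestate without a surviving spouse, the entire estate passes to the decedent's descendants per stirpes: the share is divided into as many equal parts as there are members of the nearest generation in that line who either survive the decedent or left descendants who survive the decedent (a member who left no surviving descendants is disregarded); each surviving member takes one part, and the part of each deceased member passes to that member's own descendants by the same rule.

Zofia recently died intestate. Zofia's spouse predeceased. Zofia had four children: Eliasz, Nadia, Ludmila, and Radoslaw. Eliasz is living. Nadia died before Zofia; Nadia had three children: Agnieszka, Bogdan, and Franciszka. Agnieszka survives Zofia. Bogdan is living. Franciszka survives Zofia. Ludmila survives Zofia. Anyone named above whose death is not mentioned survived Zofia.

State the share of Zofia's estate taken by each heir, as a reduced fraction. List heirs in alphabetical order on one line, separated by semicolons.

Agnieszka 1/12; Bogdan 1/12; Eliasz 1/4; Franciszka 1/12; Ludmila 1/4; Radoslaw 1/4

There is no surviving spouse, so the entire estate passes to Zofia's descendants per stirpes.
The estate is divided into 4 equal shares of 1/4 among Eliasz, Nadia, Ludmila, Radoslaw.
Eliasz is living and takes 1/4.
Nadia predeceased; the 1/4 allotted to Nadia's branch passes to Nadia's issue by representation.
The 1/4 is divided into 3 equal shares of 1/12 among Agnieszka, Bogdan, Franciszka.
Agnieszka is living and takes 1/12.
Bogdan is living and takes 1/12.
Franciszka is living and takes 1/12.
Ludmila is living and takes 1/4.
Radoslaw is living and takes 1/4.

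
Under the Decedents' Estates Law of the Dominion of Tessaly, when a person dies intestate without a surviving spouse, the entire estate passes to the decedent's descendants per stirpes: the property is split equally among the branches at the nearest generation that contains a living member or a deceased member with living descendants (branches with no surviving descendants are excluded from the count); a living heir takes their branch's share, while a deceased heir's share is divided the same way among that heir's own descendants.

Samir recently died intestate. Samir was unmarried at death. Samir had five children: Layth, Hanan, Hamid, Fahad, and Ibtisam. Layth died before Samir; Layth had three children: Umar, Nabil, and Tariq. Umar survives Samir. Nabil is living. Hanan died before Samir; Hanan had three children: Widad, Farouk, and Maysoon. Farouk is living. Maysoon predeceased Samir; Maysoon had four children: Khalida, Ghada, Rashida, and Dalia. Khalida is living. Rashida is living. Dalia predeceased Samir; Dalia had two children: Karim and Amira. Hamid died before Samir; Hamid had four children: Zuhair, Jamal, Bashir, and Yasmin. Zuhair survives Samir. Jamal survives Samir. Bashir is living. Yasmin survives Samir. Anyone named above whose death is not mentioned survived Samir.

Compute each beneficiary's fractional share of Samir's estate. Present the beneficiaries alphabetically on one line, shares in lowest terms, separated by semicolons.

Amira 1/120; Bashir 1/20; Fahad 1/5; Farouk 1/15; Ghada 1/60; Ibtisam 1/5; Jamal 1/20; Karim 1/120; Khalida 1/60; Nabil 1/15; Rashida 1/60; Tariq 1/15; Umar 1/15; Widad 1/15; Yasmin 1/20; Zuhair 1/20

There is no surviving spouse, so the entire estate passes to Samir's descendants per stirpes.
The estate is divided into 5 equal shares of 1/5 among Layth, Hanan, Hamid, Fahad, Ibtisam.
Layth predeceased; the 1/5 allotted to Layth's branch passes to Layth's issue by representation.
The 1/5 is divided into 3 equal shares of 1/15 among Umar, Nabil, Tariq.
Umar is living and takes 1/15.
Nabil is living and takes 1/15.
Tariq is living and takes 1/15.
Hanan predeceased; the 1/5 allotted to Hanan's branch passes to Hanan's issue by representation.
The 1/5 is divided into 3 equal shares of 1/15 among Widad, Farouk, Maysoon.
Widad is living and takes 1/15.
Farouk is living and takes 1/15.
Maysoon predeceased; the 1/15 allotted to Maysoon's branch passes to Maysoon's issue by representation.
The 1/15 is divided into 4 equal shares of 1/60 among Khalida, Ghada, Rashida, Dalia.
Khalida is living and takes 1/60.
Ghada is living and takes 1/60.
Rashida is living and takes 1/60.
Dalia predeceased; the 1/60 allotted to Dalia's branch passes to Dalia's issue by representation.
The 1/60 is divided into 2 equal shares of 1/120 among Karim, Amira.
Karim is living and takes 1/120.
Amira is living and takes 1/120.
Hamid predeceased; the 1/5 allotted to Hamid's branch passes to Hamid's issue by representation.
The 1/5 is divided into 4 equal shares of 1/20 among Zuhair, Jamal, Bashir, Yasmin.
Zuhair is living and takes 1/20.
Jamal is living and takes 1/20.
Bashir is living and takes 1/20.
Yasmin is living and takes 1/20.
Fahad is living and takes 1/5.
Ibtisam is living and takes 1/5.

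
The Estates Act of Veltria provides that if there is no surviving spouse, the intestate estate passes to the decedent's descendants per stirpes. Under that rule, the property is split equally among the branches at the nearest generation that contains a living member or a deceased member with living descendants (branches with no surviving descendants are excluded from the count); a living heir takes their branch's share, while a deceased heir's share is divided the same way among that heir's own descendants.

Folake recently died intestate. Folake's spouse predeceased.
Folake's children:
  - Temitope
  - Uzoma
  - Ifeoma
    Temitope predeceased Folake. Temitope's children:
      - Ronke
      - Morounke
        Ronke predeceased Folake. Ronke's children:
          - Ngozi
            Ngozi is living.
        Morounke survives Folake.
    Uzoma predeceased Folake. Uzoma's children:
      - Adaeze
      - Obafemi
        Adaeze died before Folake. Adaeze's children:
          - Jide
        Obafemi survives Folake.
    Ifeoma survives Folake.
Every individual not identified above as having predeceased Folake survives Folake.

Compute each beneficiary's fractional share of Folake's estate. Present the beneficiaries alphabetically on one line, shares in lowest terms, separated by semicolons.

There is no surviving spouse, so the entire estate passes to Folake's descendants per stirpes.
The estate is divided into 3 equal shares of 1/3 among Temitope, Uzoma, Ifeoma.
Temitope predeceased; the 1/3 allotted to Temitope's branch passes to Temitope's issue by representation.
The 1/3 is divided into 2 equal shares of 1/6 among Ronke, Morounke.
Ronke predeceased; the 1/6 allotted to Ronke's branch passes to Ronke's issue by representation.
Ngozi is the sole taker at this level and receives the full 1/6.
Morounke is living and takes 1/6.
Uzoma predeceased; the 1/3 allotted to Uzoma's branch passes to Uzoma's issue by representation.
The 1/3 is divided into 2 equal shares of 1/6 among Adaeze, Obafemi.
Adaeze predeceased; the 1/6 allotted to Adaeze's branch passes to Adaeze's issue by representation.
Jide is the sole taker at this level and receives the full 1/6.
Obafemi is living and takes 1/6.
Ifeoma is living and takes 1/3.

Ifeoma 1/3; Jide 1/6; Morounke 1/6; Ngozi 1/6; Obafemi 1/6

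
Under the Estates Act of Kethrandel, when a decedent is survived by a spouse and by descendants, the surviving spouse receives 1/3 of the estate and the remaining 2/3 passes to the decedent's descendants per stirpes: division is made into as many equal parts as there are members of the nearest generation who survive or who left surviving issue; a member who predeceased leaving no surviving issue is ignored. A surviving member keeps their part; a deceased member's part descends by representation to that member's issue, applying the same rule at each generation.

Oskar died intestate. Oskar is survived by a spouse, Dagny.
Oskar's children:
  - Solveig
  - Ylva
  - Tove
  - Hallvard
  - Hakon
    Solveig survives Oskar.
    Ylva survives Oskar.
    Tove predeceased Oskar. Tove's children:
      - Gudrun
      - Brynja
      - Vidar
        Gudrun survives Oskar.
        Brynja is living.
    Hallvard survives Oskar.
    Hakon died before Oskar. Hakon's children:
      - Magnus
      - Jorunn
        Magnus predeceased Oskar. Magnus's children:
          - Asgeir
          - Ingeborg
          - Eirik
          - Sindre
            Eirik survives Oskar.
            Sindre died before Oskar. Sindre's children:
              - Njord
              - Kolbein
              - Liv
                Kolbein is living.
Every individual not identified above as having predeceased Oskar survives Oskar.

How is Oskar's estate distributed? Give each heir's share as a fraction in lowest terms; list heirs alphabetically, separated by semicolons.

Dagny, as surviving spouse, takes 1/3.
The remaining 2/3 passes to Oskar's descendants per stirpes.
The 2/3 is divided into 5 equal shares of 2/15 among Solveig, Ylva, Tove, Hallvard, Hakon.
Solveig is living and takes 2/15.
Ylva is living and takes 2/15.
Tove predeceased; the 2/15 allotted to Tove's branch passes to Tove's issue by representation.
The 2/15 is divided into 3 equal shares of 2/45 among Gudrun, Brynja, Vidar.
Gudrun is living and takes 2/45.
Brynja is living and takes 2/45.
Vidar is living and takes 2/45.
Hallvard is living and takes 2/15.
Hakon predeceased; the 2/15 allotted to Hakon's branch passes to Hakon's issue by representation.
The 2/15 is divided into 2 equal shares of 1/15 among Magnus, Jorunn.
Magnus predeceased; the 1/15 allotted to Magnus's branch passes to Magnus's issue by representation.
The 1/15 is divided into 4 equal shares of 1/60 among Asgeir, Ingeborg, Eirik, Sindre.
Asgeir is living and takes 1/60.
Ingeborg is living and takes 1/60.
Eirik is living and takes 1/60.
Sindre predeceased; the 1/60 allotted to Sindre's branch passes to Sindre's issue by representation.
The 1/60 is divided into 3 equal shares of 1/180 among Njord, Kolbein, Liv.
Njord is living and takes 1/180.
Kolbein is living and takes 1/180.
Liv is living and takes 1/180.
Jorunn is living and takes 1/15.

Asgeir 1/60; Brynja 2/45; Dagny 1/3; Eirik 1/60; Gudrun 2/45; Hallvard 2/15; Ingeborg 1/60; Jorunn 1/15; Kolbein 1/180; Liv 1/180; Njord 1/180; Solveig 2/15; Vidar 2/45; Ylva 2/15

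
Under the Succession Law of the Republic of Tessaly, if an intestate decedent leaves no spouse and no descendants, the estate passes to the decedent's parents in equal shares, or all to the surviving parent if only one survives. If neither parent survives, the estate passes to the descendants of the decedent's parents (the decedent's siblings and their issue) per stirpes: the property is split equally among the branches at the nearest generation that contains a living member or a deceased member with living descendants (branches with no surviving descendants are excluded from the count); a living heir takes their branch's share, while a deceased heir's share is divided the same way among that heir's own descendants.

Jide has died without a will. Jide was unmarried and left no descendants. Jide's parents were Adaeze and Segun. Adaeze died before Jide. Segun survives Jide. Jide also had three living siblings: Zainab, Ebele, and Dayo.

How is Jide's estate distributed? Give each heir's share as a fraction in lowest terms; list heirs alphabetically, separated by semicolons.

Segun 1

Only one parent, Segun, survives, so Segun takes the entire estate. The siblings take nothing because a surviving parent has priority.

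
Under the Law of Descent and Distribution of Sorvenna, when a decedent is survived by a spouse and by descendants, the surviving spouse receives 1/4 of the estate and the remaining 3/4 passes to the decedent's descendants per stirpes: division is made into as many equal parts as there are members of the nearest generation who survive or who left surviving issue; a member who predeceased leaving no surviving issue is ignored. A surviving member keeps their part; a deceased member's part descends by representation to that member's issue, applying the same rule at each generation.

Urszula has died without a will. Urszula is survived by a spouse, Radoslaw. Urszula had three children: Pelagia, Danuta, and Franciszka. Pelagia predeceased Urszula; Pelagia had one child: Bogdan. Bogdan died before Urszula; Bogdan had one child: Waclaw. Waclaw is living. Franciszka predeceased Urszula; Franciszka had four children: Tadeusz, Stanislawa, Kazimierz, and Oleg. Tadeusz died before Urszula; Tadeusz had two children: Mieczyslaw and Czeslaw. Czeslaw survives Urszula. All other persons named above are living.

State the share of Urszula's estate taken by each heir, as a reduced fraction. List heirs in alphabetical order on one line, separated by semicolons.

Radoslaw, as surviving spouse, takes 1/4.
The remaining 3/4 passes to Urszula's descendants per stirpes.
The 3/4 is divided into 3 equal shares of 1/4 among Pelagia, Danuta, Franciszka.
Pelagia predeceased; the 1/4 allotted to Pelagia's branch passes to Pelagia's issue by representation.
Bogdan's line is the sole branch at this level, so the full 1/4 passes to Bogdan's issue by representation.
Waclaw is the sole taker at this level and receives the full 1/4.
Danuta is living and takes 1/4.
Franciszka predeceased; the 1/4 allotted to Franciszka's branch passes to Franciszka's issue by representation.
The 1/4 is divided into 4 equal shares of 1/16 among Tadeusz, Stanislawa, Kazimierz, Oleg.
Tadeusz predeceased; the 1/16 allotted to Tadeusz's branch passes to Tadeusz's issue by representation.
The 1/16 is divided into 2 equal shares of 1/32 among Mieczyslaw, Czeslaw.
Mieczyslaw is living and takes 1/32.
Czeslaw is living and takes 1/32.
Stanislawa is living and takes 1/16.
Kazimierz is living and takes 1/16.
Oleg is living and takes 1/16.

Czeslaw 1/32; Danuta 1/4; Kazimierz 1/16; Mieczyslaw 1/32; Oleg 1/16; Radoslaw 1/4; Stanislawa 1/16; Waclaw 1/4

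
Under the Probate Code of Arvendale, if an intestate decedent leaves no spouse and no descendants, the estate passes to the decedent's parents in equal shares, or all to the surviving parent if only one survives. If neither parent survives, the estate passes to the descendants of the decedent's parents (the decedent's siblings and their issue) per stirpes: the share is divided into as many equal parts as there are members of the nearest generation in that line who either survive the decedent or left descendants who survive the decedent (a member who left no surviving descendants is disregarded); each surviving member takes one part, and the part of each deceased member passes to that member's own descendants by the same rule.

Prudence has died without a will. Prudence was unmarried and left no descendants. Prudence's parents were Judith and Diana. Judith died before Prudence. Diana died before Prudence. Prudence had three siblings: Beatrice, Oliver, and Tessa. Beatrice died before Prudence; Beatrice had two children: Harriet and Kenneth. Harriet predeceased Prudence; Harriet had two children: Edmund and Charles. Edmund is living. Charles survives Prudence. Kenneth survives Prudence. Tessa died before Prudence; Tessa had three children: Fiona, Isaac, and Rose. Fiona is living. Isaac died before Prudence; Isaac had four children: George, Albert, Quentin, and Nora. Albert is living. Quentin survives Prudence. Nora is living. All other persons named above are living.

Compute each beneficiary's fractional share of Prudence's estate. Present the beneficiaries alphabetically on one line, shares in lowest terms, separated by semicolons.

Albert 1/36; Charles 1/12; Edmund 1/12; Fiona 1/9; George 1/36; Kenneth 1/6; Nora 1/36; Oliver 1/3; Quentin 1/36; Rose 1/9

Neither parent survives and there are no descendants, so the estate passes to Prudence's siblings and their issue per stirpes.
The estate is divided into 3 equal shares of 1/3 among Beatrice, Oliver, Tessa.
Beatrice predeceased; the 1/3 allotted to Beatrice's branch passes to Beatrice's issue by representation.
The 1/3 is divided into 2 equal shares of 1/6 among Harriet, Kenneth.
Harriet predeceased; the 1/6 allotted to Harriet's branch passes to Harriet's issue by representation.
The 1/6 is divided into 2 equal shares of 1/12 among Edmund, Charles.
Edmund is living and takes 1/12.
Charles is living and takes 1/12.
Kenneth is living and takes 1/6.
Oliver is living and takes 1/3.
Tessa predeceased; the 1/3 allotted to Tessa's branch passes to Tessa's issue by representation.
The 1/3 is divided into 3 equal shares of 1/9 among Fiona, Isaac, Rose.
Fiona is living and takes 1/9.
Isaac predeceased; the 1/9 allotted to Isaac's branch passes to Isaac's issue by representation.
The 1/9 is divided into 4 equal shares of 1/36 among George, Albert, Quentin, Nora.
George is living and takes 1/36.
Albert is living and takes 1/36.
Quentin is living and takes 1/36.
Nora is living and takes 1/36.
Rose is living and takes 1/9.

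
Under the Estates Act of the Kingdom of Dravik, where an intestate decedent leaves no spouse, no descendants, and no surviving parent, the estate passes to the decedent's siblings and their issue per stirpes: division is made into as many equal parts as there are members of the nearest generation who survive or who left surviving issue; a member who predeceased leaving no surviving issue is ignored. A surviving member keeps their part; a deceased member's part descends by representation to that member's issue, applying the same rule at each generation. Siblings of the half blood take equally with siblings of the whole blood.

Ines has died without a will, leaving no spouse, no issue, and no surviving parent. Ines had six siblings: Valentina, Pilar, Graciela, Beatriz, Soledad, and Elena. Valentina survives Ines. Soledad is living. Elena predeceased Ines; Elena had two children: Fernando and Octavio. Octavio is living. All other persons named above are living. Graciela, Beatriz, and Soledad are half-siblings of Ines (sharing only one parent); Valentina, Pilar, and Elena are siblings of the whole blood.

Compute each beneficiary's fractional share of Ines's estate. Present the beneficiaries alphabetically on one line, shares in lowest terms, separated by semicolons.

Beatriz 1/6; Fernando 1/12; Graciela 1/6; Octavio 1/12; Pilar 1/6; Soledad 1/6; Valentina 1/6

No spouse, descendants, or parent survives, so the estate passes to Ines's siblings per stirpes.
Half-blood and whole-blood siblings take equally under the stated rule.
The estate is divided into 6 equal shares of 1/6 among Valentina, Pilar, Graciela, Beatriz, Soledad, Elena.
Valentina is living and takes 1/6.
Pilar is living and takes 1/6.
Graciela is living and takes 1/6.
Beatriz is living and takes 1/6.
Soledad is living and takes 1/6.
Elena predeceased; the 1/6 allotted to Elena's branch passes to Elena's issue by representation.
The 1/6 is divided into 2 equal shares of 1/12 among Fernando, Octavio.
Fernando is living and takes 1/12.
Octavio is living and takes 1/12.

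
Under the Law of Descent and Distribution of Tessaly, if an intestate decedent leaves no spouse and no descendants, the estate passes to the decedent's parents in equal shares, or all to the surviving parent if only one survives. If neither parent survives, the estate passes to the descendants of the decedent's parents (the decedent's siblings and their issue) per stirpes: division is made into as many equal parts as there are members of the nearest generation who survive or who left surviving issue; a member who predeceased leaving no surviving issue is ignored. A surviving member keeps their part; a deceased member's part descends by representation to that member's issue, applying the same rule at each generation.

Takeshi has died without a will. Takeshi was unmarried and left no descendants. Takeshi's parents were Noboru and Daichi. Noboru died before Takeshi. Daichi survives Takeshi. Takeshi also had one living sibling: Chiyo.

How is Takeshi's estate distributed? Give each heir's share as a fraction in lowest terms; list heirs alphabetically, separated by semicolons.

Daichi 1

Only one parent, Daichi, survives, so Daichi takes the entire estate. The siblings take nothing because a surviving parent has priority.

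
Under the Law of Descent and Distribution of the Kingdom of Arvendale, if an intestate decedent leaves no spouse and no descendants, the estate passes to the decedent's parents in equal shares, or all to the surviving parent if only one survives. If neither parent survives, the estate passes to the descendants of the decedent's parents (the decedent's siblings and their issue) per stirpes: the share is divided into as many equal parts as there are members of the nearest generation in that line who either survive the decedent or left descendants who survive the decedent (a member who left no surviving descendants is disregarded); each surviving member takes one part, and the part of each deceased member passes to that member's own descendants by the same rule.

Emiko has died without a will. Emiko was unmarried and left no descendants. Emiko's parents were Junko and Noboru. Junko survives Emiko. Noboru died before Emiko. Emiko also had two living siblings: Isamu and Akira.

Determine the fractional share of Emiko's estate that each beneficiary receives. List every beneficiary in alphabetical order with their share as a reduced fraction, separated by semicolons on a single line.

Junko 1

Only one parent, Junko, survives, so Junko takes the entire estate. The siblings take nothing because a surviving parent has priority.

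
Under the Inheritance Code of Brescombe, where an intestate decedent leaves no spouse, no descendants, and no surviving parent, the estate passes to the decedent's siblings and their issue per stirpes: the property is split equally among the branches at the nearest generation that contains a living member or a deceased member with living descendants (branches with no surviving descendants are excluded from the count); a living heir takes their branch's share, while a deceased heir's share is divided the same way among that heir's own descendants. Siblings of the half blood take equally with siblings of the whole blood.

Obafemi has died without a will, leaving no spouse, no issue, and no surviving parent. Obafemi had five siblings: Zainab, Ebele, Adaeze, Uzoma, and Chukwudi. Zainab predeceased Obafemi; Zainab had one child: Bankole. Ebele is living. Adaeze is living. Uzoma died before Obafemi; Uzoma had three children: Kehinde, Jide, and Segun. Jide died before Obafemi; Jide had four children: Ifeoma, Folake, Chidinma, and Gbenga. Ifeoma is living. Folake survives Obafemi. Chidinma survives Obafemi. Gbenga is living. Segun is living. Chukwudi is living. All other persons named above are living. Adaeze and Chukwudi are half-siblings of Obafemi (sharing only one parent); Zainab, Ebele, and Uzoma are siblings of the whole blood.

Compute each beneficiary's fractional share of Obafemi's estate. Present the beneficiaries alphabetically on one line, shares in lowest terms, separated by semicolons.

Adaeze 1/5; Bankole 1/5; Chidinma 1/60; Chukwudi 1/5; Ebele 1/5; Folake 1/60; Gbenga 1/60; Ifeoma 1/60; Kehinde 1/15; Segun 1/15

No spouse, descendants, or parent survives, so the estate passes to Obafemi's siblings per stirpes.
Half-blood and whole-blood siblings take equally under the stated rule.
The estate is divided into 5 equal shares of 1/5 among Zainab, Ebele, Adaeze, Uzoma, Chukwudi.
Zainab predeceased; the 1/5 allotted to Zainab's branch passes to Zainab's issue by representation.
Bankole is the sole taker at this level and receives the full 1/5.
Ebele is living and takes 1/5.
Adaeze is living and takes 1/5.
Uzoma predeceased; the 1/5 allotted to Uzoma's branch passes to Uzoma's issue by representation.
The 1/5 is divided into 3 equal shares of 1/15 among Kehinde, Jide, Segun.
Kehinde is living and takes 1/15.
Jide predeceased; the 1/15 allotted to Jide's branch passes to Jide's issue by representation.
The 1/15 is divided into 4 equal shares of 1/60 among Ifeoma, Folake, Chidinma, Gbenga.
Ifeoma is living and takes 1/60.
Folake is living and takes 1/60.
Chidinma is living and takes 1/60.
Gbenga is living and takes 1/60.
Segun is living and takes 1/15.
Chukwudi is living and takes 1/5.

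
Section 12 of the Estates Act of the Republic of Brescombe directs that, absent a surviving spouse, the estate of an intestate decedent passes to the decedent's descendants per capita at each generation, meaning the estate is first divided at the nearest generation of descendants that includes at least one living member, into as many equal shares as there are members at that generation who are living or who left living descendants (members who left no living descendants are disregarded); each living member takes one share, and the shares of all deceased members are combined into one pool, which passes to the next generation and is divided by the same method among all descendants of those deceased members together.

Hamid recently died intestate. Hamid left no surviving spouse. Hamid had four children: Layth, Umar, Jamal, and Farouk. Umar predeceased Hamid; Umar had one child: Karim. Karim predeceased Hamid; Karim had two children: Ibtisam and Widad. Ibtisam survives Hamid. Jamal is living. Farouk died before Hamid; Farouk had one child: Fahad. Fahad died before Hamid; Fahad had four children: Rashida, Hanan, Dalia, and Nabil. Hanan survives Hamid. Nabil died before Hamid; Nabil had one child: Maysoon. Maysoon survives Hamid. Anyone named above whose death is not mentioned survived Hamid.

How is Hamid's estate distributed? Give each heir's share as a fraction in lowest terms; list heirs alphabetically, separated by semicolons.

There is no surviving spouse, so the entire estate passes to Hamid's descendants per capita at each generation.
At generation 1 (Layth, Umar, Jamal, Farouk) there are 4 shares of (1)/4 = 1/4 each.
Living: Layth and Jamal — each takes 1/4.
Deceased: Umar and Farouk. Their combined 1/2 is pooled and carried to generation 2.
At generation 2 (Karim, Fahad) there are 2 shares of (1/2)/2 = 1/4 each.
Deceased: Karim and Fahad. Their combined 1/2 is pooled and carried to generation 3.
At generation 3 (Ibtisam, Widad, Rashida, Hanan, Dalia, Nabil) there are 6 shares of (1/2)/6 = 1/12 each.
Living: Ibtisam, Widad, Rashida, Hanan, and Dalia — each takes 1/12.
Deceased: Nabil. That 1/12 share is carried to generation 4.
At generation 4 (Maysoon) there are 1 shares of (1/12)/1 = 1/12 each.
Living: Maysoon — each takes 1/12.

Dalia 1/12; Hanan 1/12; Ibtisam 1/12; Jamal 1/4; Layth 1/4; Maysoon 1/12; Rashida 1/12; Widad 1/12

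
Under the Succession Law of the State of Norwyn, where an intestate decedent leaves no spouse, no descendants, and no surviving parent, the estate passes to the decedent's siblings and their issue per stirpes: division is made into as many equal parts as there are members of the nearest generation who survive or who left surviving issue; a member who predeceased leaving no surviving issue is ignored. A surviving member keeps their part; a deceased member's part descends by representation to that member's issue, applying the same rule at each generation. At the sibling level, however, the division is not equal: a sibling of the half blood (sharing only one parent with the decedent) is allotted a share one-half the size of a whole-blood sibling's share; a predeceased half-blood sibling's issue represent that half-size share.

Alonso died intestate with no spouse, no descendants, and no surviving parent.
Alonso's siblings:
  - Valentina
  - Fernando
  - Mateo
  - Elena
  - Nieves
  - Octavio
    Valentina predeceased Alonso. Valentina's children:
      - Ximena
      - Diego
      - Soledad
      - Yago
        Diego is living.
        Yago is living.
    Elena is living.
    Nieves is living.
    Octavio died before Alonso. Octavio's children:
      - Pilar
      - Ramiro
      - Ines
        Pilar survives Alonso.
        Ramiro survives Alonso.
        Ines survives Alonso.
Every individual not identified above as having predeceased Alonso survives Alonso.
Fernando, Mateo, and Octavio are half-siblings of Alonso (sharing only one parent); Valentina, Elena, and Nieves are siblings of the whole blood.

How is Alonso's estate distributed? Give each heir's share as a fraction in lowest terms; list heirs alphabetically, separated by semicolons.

Diego 1/18; Elena 2/9; Fernando 1/9; Ines 1/27; Mateo 1/9; Nieves 2/9; Pilar 1/27; Ramiro 1/27; Soledad 1/18; Ximena 1/18; Yago 1/18

No spouse, descendants, or parent survives, so the estate passes to Alonso's siblings per stirpes.
Half-blood siblings count for one-half the weight of whole-blood siblings at the initial division.
Dividing 1 in proportion to weights (total weight 9/2): Valentina (weight 1) → 2/9; Fernando (weight 1/2) → 1/9; Mateo (weight 1/2) → 1/9; Elena (weight 1) → 2/9; Nieves (weight 1) → 2/9; Octavio (weight 1/2) → 1/9.
Valentina predeceased; the 2/9 allotted to Valentina's branch passes to Valentina's issue by representation.
The 2/9 is divided into 4 equal shares of 1/18 among Ximena, Diego, Soledad, Yago.
Ximena is living and takes 1/18.
Diego is living and takes 1/18.
Soledad is living and takes 1/18.
Yago is living and takes 1/18.
Fernando is living and takes 1/9.
Mateo is living and takes 1/9.
Elena is living and takes 2/9.
Nieves is living and takes 2/9.
Octavio predeceased; the 1/9 allotted to Octavio's branch passes to Octavio's issue by representation.
The 1/9 is divided into 3 equal shares of 1/27 among Pilar, Ramiro, Ines.
Pilar is living and takes 1/27.
Ramiro is living and takes 1/27.
Ines is living and takes 1/27.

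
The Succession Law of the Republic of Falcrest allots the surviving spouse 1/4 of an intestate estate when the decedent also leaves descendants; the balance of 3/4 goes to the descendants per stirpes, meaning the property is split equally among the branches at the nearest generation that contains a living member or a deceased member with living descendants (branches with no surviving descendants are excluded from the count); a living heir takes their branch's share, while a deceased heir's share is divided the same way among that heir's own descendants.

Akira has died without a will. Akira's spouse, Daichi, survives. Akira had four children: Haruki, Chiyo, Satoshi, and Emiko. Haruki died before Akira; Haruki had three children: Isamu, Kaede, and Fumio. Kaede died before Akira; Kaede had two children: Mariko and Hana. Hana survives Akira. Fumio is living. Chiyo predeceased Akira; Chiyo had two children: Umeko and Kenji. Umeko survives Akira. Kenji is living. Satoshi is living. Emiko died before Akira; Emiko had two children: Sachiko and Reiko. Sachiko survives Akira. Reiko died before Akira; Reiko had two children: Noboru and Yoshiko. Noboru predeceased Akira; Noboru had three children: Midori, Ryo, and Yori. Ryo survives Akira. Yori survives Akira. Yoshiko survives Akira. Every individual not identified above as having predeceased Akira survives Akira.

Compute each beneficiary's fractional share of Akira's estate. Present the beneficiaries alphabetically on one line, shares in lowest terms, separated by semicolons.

Daichi, as surviving spouse, takes 1/4.
The remaining 3/4 passes to Akira's descendants per stirpes.
The 3/4 is divided into 4 equal shares of 3/16 among Haruki, Chiyo, Satoshi, Emiko.
Haruki predeceased; the 3/16 allotted to Haruki's branch passes to Haruki's issue by representation.
The 3/16 is divided into 3 equal shares of 1/16 among Isamu, Kaede, Fumio.
Isamu is living and takes 1/16.
Kaede predeceased; the 1/16 allotted to Kaede's branch passes to Kaede's issue by representation.
The 1/16 is divided into 2 equal shares of 1/32 among Mariko, Hana.
Mariko is living and takes 1/32.
Hana is living and takes 1/32.
Fumio is living and takes 1/16.
Chiyo predeceased; the 3/16 allotted to Chiyo's branch passes to Chiyo's issue by representation.
The 3/16 is divided into 2 equal shares of 3/32 among Umeko, Kenji.
Umeko is living and takes 3/32.
Kenji is living and takes 3/32.
Satoshi is living and takes 3/16.
Emiko predeceased; the 3/16 allotted to Emiko's branch passes to Emiko's issue by representation.
The 3/16 is divided into 2 equal shares of 3/32 among Sachiko, Reiko.
Sachiko is living and takes 3/32.
Reiko predeceased; the 3/32 allotted to Reiko's branch passes to Reiko's issue by representation.
The 3/32 is divided into 2 equal shares of 3/64 among Noboru, Yoshiko.
Noboru predeceased; the 3/64 allotted to Noboru's branch passes to Noboru's issue by representation.
The 3/64 is divided into 3 equal shares of 1/64 among Midori, Ryo, Yori.
Midori is living and takes 1/64.
Ryo is living and takes 1/64.
Yori is living and takes 1/64.
Yoshiko is living and takes 3/64.

Daichi 1/4; Fumio 1/16; Hana 1/32; Isamu 1/16; Kenji 3/32; Mariko 1/32; Midori 1/64; Ryo 1/64; Sachiko 3/32; Satoshi 3/16; Umeko 3/32; Yori 1/64; Yoshiko 3/64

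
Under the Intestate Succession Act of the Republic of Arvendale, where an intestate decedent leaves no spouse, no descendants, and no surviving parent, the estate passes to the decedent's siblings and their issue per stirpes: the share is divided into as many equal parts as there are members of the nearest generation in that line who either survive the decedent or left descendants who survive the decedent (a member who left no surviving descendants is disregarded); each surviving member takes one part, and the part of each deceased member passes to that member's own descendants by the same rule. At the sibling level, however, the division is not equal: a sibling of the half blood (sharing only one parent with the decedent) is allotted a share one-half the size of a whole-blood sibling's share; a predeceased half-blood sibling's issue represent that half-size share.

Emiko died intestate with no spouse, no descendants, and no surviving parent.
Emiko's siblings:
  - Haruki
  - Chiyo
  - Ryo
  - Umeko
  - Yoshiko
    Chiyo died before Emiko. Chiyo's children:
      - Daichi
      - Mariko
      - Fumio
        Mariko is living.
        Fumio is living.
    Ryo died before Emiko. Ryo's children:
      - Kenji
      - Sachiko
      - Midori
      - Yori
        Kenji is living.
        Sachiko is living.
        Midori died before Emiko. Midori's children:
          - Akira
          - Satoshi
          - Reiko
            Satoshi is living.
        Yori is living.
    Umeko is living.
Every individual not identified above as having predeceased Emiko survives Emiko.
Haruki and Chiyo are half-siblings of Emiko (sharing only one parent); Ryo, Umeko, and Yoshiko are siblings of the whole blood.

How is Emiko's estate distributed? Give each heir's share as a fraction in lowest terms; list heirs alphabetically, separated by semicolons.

Akira 1/48; Daichi 1/24; Fumio 1/24; Haruki 1/8; Kenji 1/16; Mariko 1/24; Reiko 1/48; Sachiko 1/16; Satoshi 1/48; Umeko 1/4; Yori 1/16; Yoshiko 1/4

No spouse, descendants, or parent survives, so the estate passes to Emiko's siblings per stirpes.
Half-blood siblings count for one-half the weight of whole-blood siblings at the initial division.
Dividing 1 in proportion to weights (total weight 4): Haruki (weight 1/2) → 1/8; Chiyo (weight 1/2) → 1/8; Ryo (weight 1) → 1/4; Umeko (weight 1) → 1/4; Yoshiko (weight 1) → 1/4.
Haruki is living and takes 1/8.
Chiyo predeceased; the 1/8 allotted to Chiyo's branch passes to Chiyo's issue by representation.
The 1/8 is divided into 3 equal shares of 1/24 among Daichi, Mariko, Fumio.
Daichi is living and takes 1/24.
Mariko is living and takes 1/24.
Fumio is living and takes 1/24.
Ryo predeceased; the 1/4 allotted to Ryo's branch passes to Ryo's issue by representation.
The 1/4 is divided into 4 equal shares of 1/16 among Kenji, Sachiko, Midori, Yori.
Kenji is living and takes 1/16.
Sachiko is living and takes 1/16.
Midori predeceased; the 1/16 allotted to Midori's branch passes to Midori's issue by representation.
The 1/16 is divided into 3 equal shares of 1/48 among Akira, Satoshi, Reiko.
Akira is living and takes 1/48.
Satoshi is living and takes 1/48.
Reiko is living and takes 1/48.
Yori is living and takes 1/16.
Umeko is living and takes 1/4.
Yoshiko is living and takes 1/4.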